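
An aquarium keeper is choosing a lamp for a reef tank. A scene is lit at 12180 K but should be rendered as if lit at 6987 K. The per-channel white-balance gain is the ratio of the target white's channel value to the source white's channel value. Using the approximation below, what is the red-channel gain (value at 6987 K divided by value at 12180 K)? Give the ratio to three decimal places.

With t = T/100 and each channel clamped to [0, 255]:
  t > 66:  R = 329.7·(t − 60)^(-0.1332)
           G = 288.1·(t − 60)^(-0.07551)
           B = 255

At 12180 K (t = 121.8):
  R = 329.7·(121.8 − 60)^(-0.1332) = 329.7·61.8^(-0.1332) = 329.7·0.57735 = 190.353.
At 6987 K (t = 69.87):
  R = 329.7·(69.87 − 60)^(-0.1332) = 329.7·9.87^(-0.1332) = 329.7·0.73715 = 243.039.
Gain = 243.039 / 190.353 = 1.2768 → 1.277.

1.277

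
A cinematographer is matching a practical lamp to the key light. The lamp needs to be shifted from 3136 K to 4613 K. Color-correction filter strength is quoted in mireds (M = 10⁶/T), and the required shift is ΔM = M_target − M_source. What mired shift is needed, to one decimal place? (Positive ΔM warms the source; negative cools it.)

M_source = 10⁶/3136 = 318.878; M_target = 10⁶/4613 = 216.779.
ΔM = 216.779 − 318.878 = -102.099 → -102.1 mireds, a cooling shift.

-102.1 mireds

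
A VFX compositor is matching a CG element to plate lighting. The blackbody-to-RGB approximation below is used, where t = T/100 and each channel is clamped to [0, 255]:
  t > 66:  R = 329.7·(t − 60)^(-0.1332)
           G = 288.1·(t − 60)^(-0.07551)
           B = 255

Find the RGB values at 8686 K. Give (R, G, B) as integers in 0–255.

(213, 225, 255)

t = 8686/100 = 86.86; the t > 66 branch applies.
R = 329.7·(86.86 − 60)^(-0.1332) = 329.7·26.86^(-0.1332) = 329.7·0.64512 = 212.697.
G = 288.1·(86.86 − 60)^(-0.07551) = 288.1·26.86^(-0.07551) = 288.1·0.77999 = 224.715.
B = 255 by definition for t > 66.
Rounded: (213, 225, 255).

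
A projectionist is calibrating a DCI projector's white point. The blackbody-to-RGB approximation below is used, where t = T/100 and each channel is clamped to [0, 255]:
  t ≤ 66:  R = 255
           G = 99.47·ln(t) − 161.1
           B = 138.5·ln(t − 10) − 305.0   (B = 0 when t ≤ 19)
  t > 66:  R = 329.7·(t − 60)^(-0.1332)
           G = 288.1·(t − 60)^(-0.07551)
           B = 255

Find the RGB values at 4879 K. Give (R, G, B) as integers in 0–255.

(255, 226, 202)

t = 4879/100 = 48.79; the t ≤ 66 branch applies.
R = 255 by definition for t ≤ 66.
G = 99.47·ln 48.79 − 161.1 = 99.47·3.8875 − 161.1 = 225.592.
B = 138.5·ln(48.79 − 10) − 305.0 = 138.5·ln 38.79 − 305.0 = 138.5·3.6582 − 305.0 = 201.656.
Rounded: (255, 226, 202).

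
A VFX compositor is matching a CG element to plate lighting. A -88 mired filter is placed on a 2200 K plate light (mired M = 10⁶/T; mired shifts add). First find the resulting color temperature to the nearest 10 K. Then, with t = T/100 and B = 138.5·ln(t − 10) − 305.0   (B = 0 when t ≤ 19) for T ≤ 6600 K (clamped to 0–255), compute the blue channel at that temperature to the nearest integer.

90

M_in = 10⁶/2200 = 454.55; M_out = 454.55 + (-88) = 366.55.
T_out = 10⁶/366.55 = 2728.2 K → 2730 K; t = 27.3.
B = 138.5·ln(27.3 − 10) − 305.0 = 138.5·ln 17.3 − 305.0 = 138.5·2.8507 − 305.0 = 89.823.
Rounded: 90.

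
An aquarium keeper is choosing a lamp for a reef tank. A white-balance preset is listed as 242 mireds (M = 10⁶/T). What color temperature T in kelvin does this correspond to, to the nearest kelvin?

4132 K

T = 10⁶ / 242 = 4132.23 K → 4132 K.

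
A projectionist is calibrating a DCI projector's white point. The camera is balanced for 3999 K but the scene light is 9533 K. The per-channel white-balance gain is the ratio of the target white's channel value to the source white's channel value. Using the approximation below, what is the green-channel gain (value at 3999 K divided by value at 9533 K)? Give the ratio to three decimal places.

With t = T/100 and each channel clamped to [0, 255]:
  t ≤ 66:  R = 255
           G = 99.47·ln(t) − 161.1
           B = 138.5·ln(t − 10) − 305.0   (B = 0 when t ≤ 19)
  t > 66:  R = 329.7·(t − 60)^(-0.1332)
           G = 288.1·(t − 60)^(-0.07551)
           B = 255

At 9533 K (t = 95.33):
  G = 288.1·(95.33 − 60)^(-0.07551) = 288.1·35.33^(-0.07551) = 288.1·0.76401 = 220.112.
At 3999 K (t = 39.99):
  G = 99.47·ln 39.99 − 161.1 = 99.47·3.6886 − 161.1 = 205.808.
Gain = 205.808 / 220.112 = 0.9350 → 0.935.

0.935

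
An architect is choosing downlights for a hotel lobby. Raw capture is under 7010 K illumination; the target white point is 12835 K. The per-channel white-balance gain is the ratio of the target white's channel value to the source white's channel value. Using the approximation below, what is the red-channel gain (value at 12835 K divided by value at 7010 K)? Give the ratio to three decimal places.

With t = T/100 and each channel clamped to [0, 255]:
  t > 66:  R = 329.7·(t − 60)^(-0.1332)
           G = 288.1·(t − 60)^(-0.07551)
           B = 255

At 7010 K (t = 70.1):
  R = 329.7·(70.1 − 60)^(-0.1332) = 329.7·10.1^(-0.1332) = 329.7·0.73489 = 242.294.
At 12835 K (t = 128.35):
  R = 329.7·(128.35 − 60)^(-0.1332) = 329.7·68.35^(-0.1332) = 329.7·0.56966 = 187.816.
Gain = 187.816 / 242.294 = 0.7752 → 0.775.

0.775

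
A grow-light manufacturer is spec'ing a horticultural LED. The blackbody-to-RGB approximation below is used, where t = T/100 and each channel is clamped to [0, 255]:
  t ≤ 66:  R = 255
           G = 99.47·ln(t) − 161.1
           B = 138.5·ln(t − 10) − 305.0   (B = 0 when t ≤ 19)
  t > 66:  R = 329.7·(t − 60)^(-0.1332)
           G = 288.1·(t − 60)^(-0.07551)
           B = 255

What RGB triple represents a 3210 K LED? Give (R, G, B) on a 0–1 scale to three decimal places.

t = 3210/100 = 32.1; the t ≤ 66 branch applies.
R = 255 by definition for t ≤ 66.
G = 99.47·ln 32.1 − 161.1 = 99.47·3.4689 − 161.1 = 183.947.
B = 138.5·ln(32.1 − 10) − 305.0 = 138.5·ln 22.1 − 305.0 = 138.5·3.0956 − 305.0 = 123.737.
Dividing each by 255: (1.0000, 0.7214, 0.4852) → (1.000, 0.721, 0.485).

(1.000, 0.721, 0.485)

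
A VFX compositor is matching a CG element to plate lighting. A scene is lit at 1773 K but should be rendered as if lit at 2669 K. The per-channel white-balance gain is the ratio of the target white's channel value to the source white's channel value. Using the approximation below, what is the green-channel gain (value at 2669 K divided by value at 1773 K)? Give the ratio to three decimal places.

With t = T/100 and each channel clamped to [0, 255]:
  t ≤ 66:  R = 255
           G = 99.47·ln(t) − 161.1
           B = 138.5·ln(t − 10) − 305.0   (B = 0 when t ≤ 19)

At 1773 K (t = 17.73):
  G = 99.47·ln 17.73 − 161.1 = 99.47·2.8753 − 161.1 = 124.902.
At 2669 K (t = 26.69):
  G = 99.47·ln 26.69 − 161.1 = 99.47·3.2843 − 161.1 = 165.588.
Gain = 165.588 / 124.902 = 1.3257 → 1.326.

1.326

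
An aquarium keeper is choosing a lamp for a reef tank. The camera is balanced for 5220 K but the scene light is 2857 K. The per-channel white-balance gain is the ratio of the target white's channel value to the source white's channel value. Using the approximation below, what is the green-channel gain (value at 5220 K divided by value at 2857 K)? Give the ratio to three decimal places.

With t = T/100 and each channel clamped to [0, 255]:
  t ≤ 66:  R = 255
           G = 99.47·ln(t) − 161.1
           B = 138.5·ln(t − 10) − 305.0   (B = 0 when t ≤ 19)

At 2857 K (t = 28.57):
  G = 99.47·ln 28.57 − 161.1 = 99.47·3.3524 − 161.1 = 172.359.
At 5220 K (t = 52.2):
  G = 99.47·ln 52.2 − 161.1 = 99.47·3.9551 − 161.1 = 232.312.
Gain = 232.312 / 172.359 = 1.3478 → 1.348.

1.348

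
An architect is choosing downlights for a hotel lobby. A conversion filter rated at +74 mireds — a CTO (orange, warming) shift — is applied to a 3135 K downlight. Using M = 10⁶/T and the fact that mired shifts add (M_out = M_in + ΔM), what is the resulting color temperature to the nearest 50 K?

2550 K

M_in = 10⁶/3135 = 318.98 mireds.
M_out = 318.98 + (+74) = 392.98 mireds.
T_out = 10⁶/392.98 = 2544.7 K → 2550 K.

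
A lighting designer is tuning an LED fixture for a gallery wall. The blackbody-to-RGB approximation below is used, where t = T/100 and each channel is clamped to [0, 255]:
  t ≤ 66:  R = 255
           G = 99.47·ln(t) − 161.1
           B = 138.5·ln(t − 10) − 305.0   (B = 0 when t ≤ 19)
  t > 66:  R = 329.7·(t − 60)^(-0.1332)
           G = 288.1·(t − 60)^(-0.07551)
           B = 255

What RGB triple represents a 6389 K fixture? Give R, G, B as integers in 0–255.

R=255, G=252, B=247

t = 6389/100 = 63.89; the t ≤ 66 branch applies.
R = 255 by definition for t ≤ 66.
G = 99.47·ln 63.89 − 161.1 = 99.47·4.1572 − 161.1 = 252.413.
B = 138.5·ln(63.89 − 10) − 305.0 = 138.5·ln 53.89 − 305.0 = 138.5·3.9869 − 305.0 = 247.192.
Rounded: (255, 252, 247).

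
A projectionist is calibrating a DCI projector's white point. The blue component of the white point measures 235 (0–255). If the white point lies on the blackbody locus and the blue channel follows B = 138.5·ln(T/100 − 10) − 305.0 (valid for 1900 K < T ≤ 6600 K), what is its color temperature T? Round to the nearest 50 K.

5950 K

ln(t − 10) = (235 + 305.0) / 138.5 = 3.8989.
t − 10 = e^3.8989 = 49.349, so t = 59.349.
T = 100·t = 5935 K → 5950 K to the nearest 50 K.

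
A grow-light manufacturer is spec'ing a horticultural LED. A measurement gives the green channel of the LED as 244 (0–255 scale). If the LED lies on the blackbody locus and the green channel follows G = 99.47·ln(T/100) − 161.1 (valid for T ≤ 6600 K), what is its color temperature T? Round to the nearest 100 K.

ln t = (244 + 161.1) / 99.47 = 4.0726.
t = e^4.0726 = 58.709.
T = 100·t = 5871 K → 5900 K to the nearest 100 K.

5900 K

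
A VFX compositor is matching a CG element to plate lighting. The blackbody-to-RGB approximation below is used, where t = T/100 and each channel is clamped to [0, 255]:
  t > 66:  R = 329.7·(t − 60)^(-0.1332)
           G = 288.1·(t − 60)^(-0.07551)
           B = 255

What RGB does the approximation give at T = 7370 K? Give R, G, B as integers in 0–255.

t = 7370/100 = 73.7; the t > 66 branch applies.
R = 329.7·(73.7 − 60)^(-0.1332) = 329.7·13.7^(-0.1332) = 329.7·0.70565 = 232.653.
G = 288.1·(73.7 − 60)^(-0.07551) = 288.1·13.7^(-0.07551) = 288.1·0.82067 = 236.434.
B = 255 by definition for t > 66.
Rounded: (233, 236, 255).

R=233, G=236, B=255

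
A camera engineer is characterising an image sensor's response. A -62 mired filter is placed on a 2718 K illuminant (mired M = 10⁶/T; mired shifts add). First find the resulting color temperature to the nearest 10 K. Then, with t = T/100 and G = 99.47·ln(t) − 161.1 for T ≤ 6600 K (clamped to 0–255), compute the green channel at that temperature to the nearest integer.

M_in = 10⁶/2718 = 367.92; M_out = 367.92 + (-62) = 305.92.
T_out = 10⁶/305.92 = 3268.9 K → 3270 K; t = 32.7.
G = 99.47·ln 32.7 − 161.1 = 99.47·3.4874 − 161.1 = 185.789.
Rounded: 186.

186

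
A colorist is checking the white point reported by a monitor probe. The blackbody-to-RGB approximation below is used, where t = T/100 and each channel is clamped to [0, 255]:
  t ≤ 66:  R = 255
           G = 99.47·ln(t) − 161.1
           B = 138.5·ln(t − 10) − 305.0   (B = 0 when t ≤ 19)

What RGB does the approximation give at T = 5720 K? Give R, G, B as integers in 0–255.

t = 5720/100 = 57.2; the t ≤ 66 branch applies.
R = 255 by definition for t ≤ 66.
G = 99.47·ln 57.2 − 161.1 = 99.47·4.0466 − 161.1 = 241.411.
B = 138.5·ln(57.2 − 10) − 305.0 = 138.5·ln 47.2 − 305.0 = 138.5·3.8544 − 305.0 = 228.834.
Rounded: (255, 241, 229).

R=255, G=241, B=229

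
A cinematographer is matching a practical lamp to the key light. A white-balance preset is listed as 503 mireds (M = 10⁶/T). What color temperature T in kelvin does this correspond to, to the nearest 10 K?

T = 10⁶ / 503 = 1988.07 K → 1990 K.

1990 K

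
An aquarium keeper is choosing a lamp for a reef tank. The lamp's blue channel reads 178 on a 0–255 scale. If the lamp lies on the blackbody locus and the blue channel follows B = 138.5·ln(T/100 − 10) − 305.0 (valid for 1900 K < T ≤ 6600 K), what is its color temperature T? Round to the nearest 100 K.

ln(t − 10) = (178 + 305.0) / 138.5 = 3.4874.
t − 10 = e^3.4874 = 32.700, so t = 42.700.
T = 100·t = 4270 K → 4300 K to the nearest 100 K.

4300 K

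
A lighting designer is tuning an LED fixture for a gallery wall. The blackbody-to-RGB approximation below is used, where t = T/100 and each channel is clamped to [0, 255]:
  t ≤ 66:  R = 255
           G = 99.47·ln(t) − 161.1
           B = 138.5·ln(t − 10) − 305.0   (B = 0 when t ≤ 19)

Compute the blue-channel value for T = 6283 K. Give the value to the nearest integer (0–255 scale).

t = 6283/100 = 62.83; the t ≤ 66 branch applies.
B = 138.5·ln(62.83 − 10) − 305.0 = 138.5·ln 52.83 − 305.0 = 138.5·3.9671 − 305.0 = 244.440.
Rounded: 244.

244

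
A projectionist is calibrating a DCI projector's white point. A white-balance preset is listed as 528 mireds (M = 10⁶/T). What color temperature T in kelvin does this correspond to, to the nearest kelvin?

1894 K

T = 10⁶ / 528 = 1893.94 K → 1894 K.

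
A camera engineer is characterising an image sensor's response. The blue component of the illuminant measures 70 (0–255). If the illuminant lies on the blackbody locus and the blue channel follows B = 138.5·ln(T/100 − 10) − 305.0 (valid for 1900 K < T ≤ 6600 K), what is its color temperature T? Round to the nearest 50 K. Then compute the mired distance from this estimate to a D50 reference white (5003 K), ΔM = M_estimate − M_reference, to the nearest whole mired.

+200 mireds

ln(t − 10) = (70 + 305.0) / 138.5 = 2.7076.
t − 10 = e^2.7076 = 14.993, so t = 24.993.
T = 100·t = 2499 K → 2500 K to the nearest 50 K.
M_estimate = 10⁶/2500 = 400.00; M_reference = 10⁶/5003 = 199.88.
ΔM = 400.00 − 199.88 = 200.12 → +200 mireds.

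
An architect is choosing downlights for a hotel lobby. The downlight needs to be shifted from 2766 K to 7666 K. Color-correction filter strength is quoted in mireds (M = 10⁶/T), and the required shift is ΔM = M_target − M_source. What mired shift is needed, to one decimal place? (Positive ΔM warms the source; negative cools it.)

-231.1 mireds

M_source = 10⁶/2766 = 361.533; M_target = 10⁶/7666 = 130.446.
ΔM = 130.446 − 361.533 = -231.087 → -231.1 mireds, a cooling shift.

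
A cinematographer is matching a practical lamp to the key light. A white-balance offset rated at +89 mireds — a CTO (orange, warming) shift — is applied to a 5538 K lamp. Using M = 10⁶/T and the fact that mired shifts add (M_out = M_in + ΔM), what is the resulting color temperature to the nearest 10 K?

M_in = 10⁶/5538 = 180.57 mireds.
M_out = 180.57 + (+89) = 269.57 mireds.
T_out = 10⁶/269.57 = 3709.6 K → 3710 K.

3710 K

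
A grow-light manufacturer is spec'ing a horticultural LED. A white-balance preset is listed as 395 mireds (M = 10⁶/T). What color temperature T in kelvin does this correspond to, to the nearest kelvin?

T = 10⁶ / 395 = 2531.65 K → 2532 K.

2532 K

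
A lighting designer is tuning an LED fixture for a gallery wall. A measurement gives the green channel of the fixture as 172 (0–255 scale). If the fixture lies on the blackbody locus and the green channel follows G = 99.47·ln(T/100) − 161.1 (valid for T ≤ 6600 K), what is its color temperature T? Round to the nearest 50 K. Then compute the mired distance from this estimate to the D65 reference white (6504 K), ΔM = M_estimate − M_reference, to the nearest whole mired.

+197 mireds

ln t = (172 + 161.1) / 99.47 = 3.3487.
t = e^3.3487 = 28.467.
T = 100·t = 2847 K → 2850 K to the nearest 50 K.
M_estimate = 10⁶/2850 = 350.88; M_reference = 10⁶/6504 = 153.75.
ΔM = 350.88 − 153.75 = 197.13 → +197 mireds.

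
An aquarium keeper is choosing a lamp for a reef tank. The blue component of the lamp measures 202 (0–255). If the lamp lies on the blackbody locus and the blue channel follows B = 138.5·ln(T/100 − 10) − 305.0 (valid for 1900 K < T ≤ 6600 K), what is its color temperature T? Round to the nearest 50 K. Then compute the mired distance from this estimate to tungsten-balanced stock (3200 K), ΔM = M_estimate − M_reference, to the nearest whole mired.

ln(t − 10) = (202 + 305.0) / 138.5 = 3.6606.
t − 10 = e^3.6606 = 38.887, so t = 48.887.
T = 100·t = 4889 K → 4900 K to the nearest 50 K.
M_estimate = 10⁶/4900 = 204.08; M_reference = 10⁶/3200 = 312.50.
ΔM = 204.08 − 312.50 = -108.42 → -108 mireds.

-108 mireds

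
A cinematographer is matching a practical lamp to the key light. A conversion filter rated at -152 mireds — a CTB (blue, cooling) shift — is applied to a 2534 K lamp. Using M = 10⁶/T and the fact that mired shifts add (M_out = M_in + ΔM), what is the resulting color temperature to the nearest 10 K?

M_in = 10⁶/2534 = 394.63 mireds.
M_out = 394.63 + (-152) = 242.63 mireds.
T_out = 10⁶/242.63 = 4121.5 K → 4120 K.

4120 K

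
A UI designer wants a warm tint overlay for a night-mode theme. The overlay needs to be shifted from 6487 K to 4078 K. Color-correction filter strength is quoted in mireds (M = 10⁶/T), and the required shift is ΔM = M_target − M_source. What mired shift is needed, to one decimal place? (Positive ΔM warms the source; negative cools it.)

+91.1 mireds

M_source = 10⁶/6487 = 154.154; M_target = 10⁶/4078 = 245.218.
ΔM = 245.218 − 154.154 = 91.064 → +91.1 mireds, a warming shift.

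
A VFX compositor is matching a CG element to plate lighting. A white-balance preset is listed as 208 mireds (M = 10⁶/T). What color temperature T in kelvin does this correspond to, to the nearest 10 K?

T = 10⁶ / 208 = 4807.69 K → 4810 K.

4810 K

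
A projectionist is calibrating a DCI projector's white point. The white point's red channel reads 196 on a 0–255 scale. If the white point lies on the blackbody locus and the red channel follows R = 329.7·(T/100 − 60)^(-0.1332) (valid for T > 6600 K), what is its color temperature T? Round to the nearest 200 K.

(t − 60)^(-0.1332) = 196/329.7 = 0.59448.
t − 60 = 0.59448^(1/-0.1332) = 0.59448^(-7.508) = 49.621, so t = 109.621.
T = 100·t = 10962 K → 11000 K to the nearest 200 K.

11000 K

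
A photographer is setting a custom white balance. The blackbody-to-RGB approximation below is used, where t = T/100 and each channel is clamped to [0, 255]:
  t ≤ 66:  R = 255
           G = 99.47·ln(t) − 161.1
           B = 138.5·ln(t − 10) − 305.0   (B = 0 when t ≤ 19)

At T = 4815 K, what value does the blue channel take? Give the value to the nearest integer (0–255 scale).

t = 4815/100 = 48.15; the t ≤ 66 branch applies.
B = 138.5·ln(48.15 − 10) − 305.0 = 138.5·ln 38.15 − 305.0 = 138.5·3.6415 − 305.0 = 199.351.
Rounded: 199.

199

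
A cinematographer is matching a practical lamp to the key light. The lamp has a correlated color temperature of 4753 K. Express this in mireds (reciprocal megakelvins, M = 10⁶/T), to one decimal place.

M = 10⁶ / 4753 = 210.393 → 210.4 mireds.

210.4 mireds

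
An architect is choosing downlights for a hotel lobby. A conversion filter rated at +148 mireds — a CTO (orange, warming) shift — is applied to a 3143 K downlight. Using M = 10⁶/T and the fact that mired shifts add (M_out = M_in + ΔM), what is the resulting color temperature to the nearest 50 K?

2150 K

M_in = 10⁶/3143 = 318.17 mireds.
M_out = 318.17 + (+148) = 466.17 mireds.
T_out = 10⁶/466.17 = 2145.2 K → 2150 K.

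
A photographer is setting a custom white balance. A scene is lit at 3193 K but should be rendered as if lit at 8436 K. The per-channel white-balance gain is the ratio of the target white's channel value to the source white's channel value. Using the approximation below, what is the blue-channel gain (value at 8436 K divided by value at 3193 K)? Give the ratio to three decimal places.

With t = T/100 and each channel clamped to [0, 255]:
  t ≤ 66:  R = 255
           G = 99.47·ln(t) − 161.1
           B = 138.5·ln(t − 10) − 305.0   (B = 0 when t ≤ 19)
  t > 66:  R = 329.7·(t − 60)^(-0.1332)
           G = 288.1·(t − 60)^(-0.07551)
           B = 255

2.079

At 3193 K (t = 31.93):
  B = 138.5·ln(31.93 − 10) − 305.0 = 138.5·ln 21.93 − 305.0 = 138.5·3.0879 − 305.0 = 122.668.
At 8436 K (t = 84.36):
  B = 255 by definition for t > 66.
Gain = 255.000 / 122.668 = 2.0788 → 2.079.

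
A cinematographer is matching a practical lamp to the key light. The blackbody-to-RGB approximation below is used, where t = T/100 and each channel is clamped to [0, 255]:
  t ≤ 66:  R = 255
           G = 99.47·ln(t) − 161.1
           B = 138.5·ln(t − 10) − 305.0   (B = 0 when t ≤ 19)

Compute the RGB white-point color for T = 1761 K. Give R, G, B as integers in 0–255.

t = 1761/100 = 17.61; the t ≤ 66 branch applies.
R = 255 by definition for t ≤ 66.
G = 99.47·ln 17.61 − 161.1 = 99.47·2.8685 − 161.1 = 124.226.
t = 17.61 ≤ 19, so B = 0.
Rounded: (255, 124, 0).

R=255, G=124, B=0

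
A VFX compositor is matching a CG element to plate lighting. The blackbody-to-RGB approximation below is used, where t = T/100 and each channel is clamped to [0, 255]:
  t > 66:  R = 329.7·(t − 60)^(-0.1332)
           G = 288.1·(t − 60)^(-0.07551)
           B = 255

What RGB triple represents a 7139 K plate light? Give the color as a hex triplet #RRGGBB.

#EEF0FF

t = 7139/100 = 71.39; the t > 66 branch applies.
R = 329.7·(71.39 − 60)^(-0.1332) = 329.7·11.39^(-0.1332) = 329.7·0.72322 = 238.446.
G = 288.1·(71.39 − 60)^(-0.07551) = 288.1·11.39^(-0.07551) = 288.1·0.83219 = 239.754.
B = 255 by definition for t > 66.
Rounded: (238, 240, 255).
In hex: #EEF0FF.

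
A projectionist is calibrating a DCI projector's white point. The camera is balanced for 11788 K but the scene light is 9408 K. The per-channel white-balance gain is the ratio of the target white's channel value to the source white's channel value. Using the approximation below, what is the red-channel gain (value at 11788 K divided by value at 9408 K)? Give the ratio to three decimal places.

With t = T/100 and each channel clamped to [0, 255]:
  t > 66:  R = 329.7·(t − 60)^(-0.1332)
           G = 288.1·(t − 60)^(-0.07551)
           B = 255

0.932

At 9408 K (t = 94.08):
  R = 329.7·(94.08 − 60)^(-0.1332) = 329.7·34.08^(-0.1332) = 329.7·0.62499 = 206.058.
At 11788 K (t = 117.88):
  R = 329.7·(117.88 − 60)^(-0.1332) = 329.7·57.88^(-0.1332) = 329.7·0.58241 = 192.022.
Gain = 192.022 / 206.058 = 0.9319 → 0.932.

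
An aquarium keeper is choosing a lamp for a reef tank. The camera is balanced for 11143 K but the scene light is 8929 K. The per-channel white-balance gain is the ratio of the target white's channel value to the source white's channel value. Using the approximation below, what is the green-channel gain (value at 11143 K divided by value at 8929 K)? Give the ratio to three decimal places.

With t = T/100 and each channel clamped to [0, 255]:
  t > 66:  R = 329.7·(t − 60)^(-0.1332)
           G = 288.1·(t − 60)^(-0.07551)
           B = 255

At 8929 K (t = 89.29):
  G = 288.1·(89.29 − 60)^(-0.07551) = 288.1·29.29^(-0.07551) = 288.1·0.77490 = 223.250.
At 11143 K (t = 111.43):
  G = 288.1·(111.43 − 60)^(-0.07551) = 288.1·51.43^(-0.07551) = 288.1·0.74265 = 213.958.
Gain = 213.958 / 223.250 = 0.9584 → 0.958.

0.958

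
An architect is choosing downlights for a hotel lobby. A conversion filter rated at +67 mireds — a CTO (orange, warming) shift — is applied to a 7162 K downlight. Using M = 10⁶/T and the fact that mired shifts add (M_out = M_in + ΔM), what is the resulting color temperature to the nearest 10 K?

M_in = 10⁶/7162 = 139.63 mireds.
M_out = 139.63 + (+67) = 206.63 mireds.
T_out = 10⁶/206.63 = 4839.7 K → 4840 K.

4840 K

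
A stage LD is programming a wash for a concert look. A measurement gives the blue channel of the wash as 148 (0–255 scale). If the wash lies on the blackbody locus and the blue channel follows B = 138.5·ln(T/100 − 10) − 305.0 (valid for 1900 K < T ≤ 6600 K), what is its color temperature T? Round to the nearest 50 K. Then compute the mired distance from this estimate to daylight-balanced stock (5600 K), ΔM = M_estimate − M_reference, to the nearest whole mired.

+95 mireds

ln(t − 10) = (148 + 305.0) / 138.5 = 3.2708.
t − 10 = e^3.2708 = 26.331, so t = 36.331.
T = 100·t = 3633 K → 3650 K to the nearest 50 K.
M_estimate = 10⁶/3650 = 273.97; M_reference = 10⁶/5600 = 178.57.
ΔM = 273.97 − 178.57 = 95.40 → +95 mireds.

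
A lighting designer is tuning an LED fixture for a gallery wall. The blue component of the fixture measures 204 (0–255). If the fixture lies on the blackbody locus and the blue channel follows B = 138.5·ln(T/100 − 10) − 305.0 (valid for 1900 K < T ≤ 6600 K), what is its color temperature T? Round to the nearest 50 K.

4950 K

ln(t − 10) = (204 + 305.0) / 138.5 = 3.6751.
t − 10 = e^3.6751 = 39.452, so t = 49.452.
T = 100·t = 4945 K → 4950 K to the nearest 50 K.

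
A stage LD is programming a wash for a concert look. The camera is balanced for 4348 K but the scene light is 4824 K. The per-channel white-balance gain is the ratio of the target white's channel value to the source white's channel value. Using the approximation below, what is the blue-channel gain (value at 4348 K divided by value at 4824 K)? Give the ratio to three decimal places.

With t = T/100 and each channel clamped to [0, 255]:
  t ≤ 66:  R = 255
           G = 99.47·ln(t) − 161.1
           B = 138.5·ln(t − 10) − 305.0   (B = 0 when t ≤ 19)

0.908

At 4824 K (t = 48.24):
  B = 138.5·ln(48.24 − 10) − 305.0 = 138.5·ln 38.24 − 305.0 = 138.5·3.6439 − 305.0 = 199.678.
At 4348 K (t = 43.48):
  B = 138.5·ln(43.48 − 10) − 305.0 = 138.5·ln 33.48 − 305.0 = 138.5·3.5109 − 305.0 = 181.266.
Gain = 181.266 / 199.678 = 0.9078 → 0.908.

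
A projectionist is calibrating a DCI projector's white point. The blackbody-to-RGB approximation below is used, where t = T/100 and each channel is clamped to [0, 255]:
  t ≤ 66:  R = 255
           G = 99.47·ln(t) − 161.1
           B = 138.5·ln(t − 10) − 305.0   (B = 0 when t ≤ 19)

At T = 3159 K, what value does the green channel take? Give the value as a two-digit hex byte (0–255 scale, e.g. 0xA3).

t = 3159/100 = 31.59; the t ≤ 66 branch applies.
G = 99.47·ln 31.59 − 161.1 = 99.47·3.4528 − 161.1 = 182.354.
Rounded: 182; in hex, 0xB6.

0xB6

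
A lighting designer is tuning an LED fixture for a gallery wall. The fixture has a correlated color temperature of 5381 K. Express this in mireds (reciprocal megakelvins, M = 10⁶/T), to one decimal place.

M = 10⁶ / 5381 = 185.839 → 185.8 mireds.

185.8 mireds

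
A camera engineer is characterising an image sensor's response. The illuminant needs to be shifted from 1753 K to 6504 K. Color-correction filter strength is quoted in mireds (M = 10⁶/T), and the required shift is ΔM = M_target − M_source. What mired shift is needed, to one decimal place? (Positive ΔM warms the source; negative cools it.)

M_source = 10⁶/1753 = 570.451; M_target = 10⁶/6504 = 153.752.
ΔM = 153.752 − 570.451 = -416.699 → -416.7 mireds, a cooling shift.

-416.7 mireds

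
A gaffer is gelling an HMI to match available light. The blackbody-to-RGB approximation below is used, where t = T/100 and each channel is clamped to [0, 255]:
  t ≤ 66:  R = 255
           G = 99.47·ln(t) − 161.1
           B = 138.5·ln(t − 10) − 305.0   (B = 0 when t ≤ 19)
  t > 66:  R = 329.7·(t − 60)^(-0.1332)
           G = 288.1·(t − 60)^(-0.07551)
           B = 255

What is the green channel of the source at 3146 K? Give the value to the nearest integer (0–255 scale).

182

t = 3146/100 = 31.46; the t ≤ 66 branch applies.
G = 99.47·ln 31.46 − 161.1 = 99.47·3.4487 − 161.1 = 181.944.
Rounded: 182.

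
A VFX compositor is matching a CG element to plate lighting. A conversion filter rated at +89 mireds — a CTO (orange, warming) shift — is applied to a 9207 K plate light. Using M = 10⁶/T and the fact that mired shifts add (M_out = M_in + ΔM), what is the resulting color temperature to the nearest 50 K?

M_in = 10⁶/9207 = 108.61 mireds.
M_out = 108.61 + (+89) = 197.61 mireds.
T_out = 10⁶/197.61 = 5060.4 K → 5050 K.

5050 K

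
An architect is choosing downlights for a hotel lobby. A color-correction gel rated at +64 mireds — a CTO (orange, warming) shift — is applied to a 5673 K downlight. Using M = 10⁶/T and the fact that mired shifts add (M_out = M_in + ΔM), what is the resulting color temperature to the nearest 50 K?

M_in = 10⁶/5673 = 176.27 mireds.
M_out = 176.27 + (+64) = 240.27 mireds.
T_out = 10⁶/240.27 = 4161.9 K → 4150 K.

4150 K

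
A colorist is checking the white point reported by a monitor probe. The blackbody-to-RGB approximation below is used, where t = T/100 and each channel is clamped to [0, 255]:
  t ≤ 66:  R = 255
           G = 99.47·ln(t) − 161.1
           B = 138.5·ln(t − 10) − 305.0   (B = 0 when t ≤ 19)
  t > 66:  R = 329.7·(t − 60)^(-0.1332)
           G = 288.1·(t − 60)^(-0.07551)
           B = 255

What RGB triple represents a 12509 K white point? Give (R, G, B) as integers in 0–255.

(189, 210, 255)

t = 12509/100 = 125.09; the t > 66 branch applies.
R = 329.7·(125.09 − 60)^(-0.1332) = 329.7·65.09^(-0.1332) = 329.7·0.57338 = 189.042.
G = 288.1·(125.09 − 60)^(-0.07551) = 288.1·65.09^(-0.07551) = 288.1·0.72956 = 210.186.
B = 255 by definition for t > 66.
Rounded: (189, 210, 255).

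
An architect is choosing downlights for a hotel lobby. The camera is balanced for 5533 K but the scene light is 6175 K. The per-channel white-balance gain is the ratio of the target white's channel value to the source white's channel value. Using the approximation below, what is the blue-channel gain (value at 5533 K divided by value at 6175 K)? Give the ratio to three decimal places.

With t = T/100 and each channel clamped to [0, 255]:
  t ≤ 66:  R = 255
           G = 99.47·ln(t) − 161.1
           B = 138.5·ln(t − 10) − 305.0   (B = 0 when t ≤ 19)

0.924

At 6175 K (t = 61.75):
  B = 138.5·ln(61.75 − 10) − 305.0 = 138.5·ln 51.75 − 305.0 = 138.5·3.9464 − 305.0 = 241.580.
At 5533 K (t = 55.33):
  B = 138.5·ln(55.33 − 10) − 305.0 = 138.5·ln 45.33 − 305.0 = 138.5·3.8140 − 305.0 = 223.235.
Gain = 223.235 / 241.580 = 0.9241 → 0.924.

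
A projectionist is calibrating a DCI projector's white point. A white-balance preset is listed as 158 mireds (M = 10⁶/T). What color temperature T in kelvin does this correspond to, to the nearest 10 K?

T = 10⁶ / 158 = 6329.11 K → 6330 K.

6330 K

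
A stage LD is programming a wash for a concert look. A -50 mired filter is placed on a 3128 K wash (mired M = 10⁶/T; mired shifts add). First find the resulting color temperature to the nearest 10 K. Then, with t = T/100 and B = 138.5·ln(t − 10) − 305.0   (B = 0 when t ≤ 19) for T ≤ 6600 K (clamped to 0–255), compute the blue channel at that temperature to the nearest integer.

M_in = 10⁶/3128 = 319.69; M_out = 319.69 + (-50) = 269.69.
T_out = 10⁶/269.69 = 3707.9 K → 3710 K; t = 37.1.
B = 138.5·ln(37.1 − 10) − 305.0 = 138.5·ln 27.1 − 305.0 = 138.5·3.2995 − 305.0 = 151.985.
Rounded: 152.

152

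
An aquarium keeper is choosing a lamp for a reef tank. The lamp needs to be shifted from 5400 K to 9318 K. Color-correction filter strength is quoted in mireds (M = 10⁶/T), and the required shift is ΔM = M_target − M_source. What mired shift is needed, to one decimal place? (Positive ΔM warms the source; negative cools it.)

-77.9 mireds

M_source = 10⁶/5400 = 185.185; M_target = 10⁶/9318 = 107.319.
ΔM = 107.319 − 185.185 = -77.866 → -77.9 mireds, a cooling shift.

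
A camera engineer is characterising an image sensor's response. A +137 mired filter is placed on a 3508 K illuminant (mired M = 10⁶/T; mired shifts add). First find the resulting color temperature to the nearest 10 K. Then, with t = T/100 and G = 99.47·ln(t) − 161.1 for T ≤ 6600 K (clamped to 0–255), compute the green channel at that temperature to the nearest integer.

154

M_in = 10⁶/3508 = 285.06; M_out = 285.06 + (+137) = 422.06.
T_out = 10⁶/422.06 = 2369.3 K → 2370 K; t = 23.7.
G = 99.47·ln 23.7 − 161.1 = 99.47·3.1655 − 161.1 = 153.770.
Rounded: 154.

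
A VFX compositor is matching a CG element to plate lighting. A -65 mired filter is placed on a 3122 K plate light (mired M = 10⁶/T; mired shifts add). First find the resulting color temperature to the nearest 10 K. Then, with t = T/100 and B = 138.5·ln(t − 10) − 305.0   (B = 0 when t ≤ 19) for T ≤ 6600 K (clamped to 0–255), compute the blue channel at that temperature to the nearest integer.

162

M_in = 10⁶/3122 = 320.31; M_out = 320.31 + (-65) = 255.31.
T_out = 10⁶/255.31 = 3916.8 K → 3920 K; t = 39.2.
B = 138.5·ln(39.2 − 10) − 305.0 = 138.5·ln 29.2 − 305.0 = 138.5·3.3742 − 305.0 = 162.322.
Rounded: 162.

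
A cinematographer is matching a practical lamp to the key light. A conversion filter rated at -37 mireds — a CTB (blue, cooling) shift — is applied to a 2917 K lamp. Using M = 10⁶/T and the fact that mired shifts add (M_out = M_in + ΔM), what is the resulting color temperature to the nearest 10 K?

3270 K

M_in = 10⁶/2917 = 342.82 mireds.
M_out = 342.82 + (-37) = 305.82 mireds.
T_out = 10⁶/305.82 = 3269.9 K → 3270 K.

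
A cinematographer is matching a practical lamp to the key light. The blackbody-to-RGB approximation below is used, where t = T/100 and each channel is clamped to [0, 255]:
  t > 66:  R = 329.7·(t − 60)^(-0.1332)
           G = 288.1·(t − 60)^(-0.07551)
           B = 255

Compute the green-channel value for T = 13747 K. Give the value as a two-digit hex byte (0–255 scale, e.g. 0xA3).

t = 13747/100 = 137.47; the t > 66 branch applies.
G = 288.1·(137.47 − 60)^(-0.07551) = 288.1·77.47^(-0.07551) = 288.1·0.72003 = 207.441.
Rounded: 207; in hex, 0xCF.

0xCF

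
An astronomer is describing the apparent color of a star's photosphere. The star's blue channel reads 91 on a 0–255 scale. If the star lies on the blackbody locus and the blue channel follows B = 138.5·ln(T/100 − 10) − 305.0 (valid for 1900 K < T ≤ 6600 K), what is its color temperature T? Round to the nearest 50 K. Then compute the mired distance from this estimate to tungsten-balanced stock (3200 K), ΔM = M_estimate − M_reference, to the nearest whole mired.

ln(t − 10) = (91 + 305.0) / 138.5 = 2.8592.
t − 10 = e^2.8592 = 17.448, so t = 27.448.
T = 100·t = 2745 K → 2750 K to the nearest 50 K.
M_estimate = 10⁶/2750 = 363.64; M_reference = 10⁶/3200 = 312.50.
ΔM = 363.64 − 312.50 = 51.14 → +51 mireds.

+51 mireds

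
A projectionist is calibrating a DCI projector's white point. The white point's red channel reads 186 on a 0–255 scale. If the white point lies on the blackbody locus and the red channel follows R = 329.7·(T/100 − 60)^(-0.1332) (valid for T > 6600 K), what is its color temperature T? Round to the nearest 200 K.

(t − 60)^(-0.1332) = 186/329.7 = 0.56415.
t − 60 = 0.56415^(1/-0.1332) = 0.56415^(-7.508) = 73.521, so t = 133.521.
T = 100·t = 13352 K → 13400 K to the nearest 200 K.

13400 K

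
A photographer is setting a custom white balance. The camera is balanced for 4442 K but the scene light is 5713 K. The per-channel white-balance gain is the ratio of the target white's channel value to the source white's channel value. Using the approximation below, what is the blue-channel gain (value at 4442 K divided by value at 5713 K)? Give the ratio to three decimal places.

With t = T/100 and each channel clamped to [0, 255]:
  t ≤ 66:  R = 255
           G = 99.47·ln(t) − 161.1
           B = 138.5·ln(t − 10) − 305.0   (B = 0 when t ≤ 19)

At 5713 K (t = 57.13):
  B = 138.5·ln(57.13 − 10) − 305.0 = 138.5·ln 47.13 − 305.0 = 138.5·3.8529 − 305.0 = 228.628.
At 4442 K (t = 44.42):
  B = 138.5·ln(44.42 − 10) − 305.0 = 138.5·ln 34.42 − 305.0 = 138.5·3.5386 − 305.0 = 185.101.
Gain = 185.101 / 228.628 = 0.8096 → 0.810.

0.810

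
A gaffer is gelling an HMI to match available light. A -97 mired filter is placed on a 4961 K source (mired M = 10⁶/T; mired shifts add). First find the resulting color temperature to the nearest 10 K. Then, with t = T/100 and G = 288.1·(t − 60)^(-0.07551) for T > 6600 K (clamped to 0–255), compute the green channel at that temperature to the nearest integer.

220

M_in = 10⁶/4961 = 201.57; M_out = 201.57 + (-97) = 104.57.
T_out = 10⁶/104.57 = 9562.8 K → 9560 K; t = 95.6.
G = 288.1·(95.6 − 60)^(-0.07551) = 288.1·35.6^(-0.07551) = 288.1·0.76357 = 219.985.
Rounded: 220.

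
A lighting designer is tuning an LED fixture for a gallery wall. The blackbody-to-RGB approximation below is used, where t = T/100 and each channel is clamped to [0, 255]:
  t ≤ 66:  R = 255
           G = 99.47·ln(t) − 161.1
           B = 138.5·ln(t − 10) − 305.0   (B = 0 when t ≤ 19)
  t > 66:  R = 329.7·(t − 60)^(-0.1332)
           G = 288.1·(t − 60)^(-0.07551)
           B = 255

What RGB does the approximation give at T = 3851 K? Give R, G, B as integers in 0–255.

t = 3851/100 = 38.51; the t ≤ 66 branch applies.
R = 255 by definition for t ≤ 66.
G = 99.47·ln 38.51 − 161.1 = 99.47·3.6509 − 161.1 = 202.057.
B = 138.5·ln(38.51 − 10) − 305.0 = 138.5·ln 28.51 − 305.0 = 138.5·3.3503 − 305.0 = 159.010.
Rounded: (255, 202, 159).

R=255, G=202, B=159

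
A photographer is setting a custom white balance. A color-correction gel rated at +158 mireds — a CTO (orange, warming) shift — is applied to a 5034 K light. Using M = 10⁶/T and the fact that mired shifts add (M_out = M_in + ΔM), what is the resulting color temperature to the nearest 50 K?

M_in = 10⁶/5034 = 198.65 mireds.
M_out = 198.65 + (+158) = 356.65 mireds.
T_out = 10⁶/356.65 = 2803.9 K → 2800 K.

2800 K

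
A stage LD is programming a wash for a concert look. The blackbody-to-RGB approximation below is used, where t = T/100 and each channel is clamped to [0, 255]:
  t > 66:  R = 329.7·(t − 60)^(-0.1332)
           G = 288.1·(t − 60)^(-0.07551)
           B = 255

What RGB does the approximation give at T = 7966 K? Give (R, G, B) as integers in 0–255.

t = 7966/100 = 79.66; the t > 66 branch applies.
R = 329.7·(79.66 − 60)^(-0.1332) = 329.7·19.66^(-0.1332) = 329.7·0.67250 = 221.724.
G = 288.1·(79.66 − 60)^(-0.07551) = 288.1·19.66^(-0.07551) = 288.1·0.79859 = 230.073.
B = 255 by definition for t > 66.
Rounded: (222, 230, 255).

(222, 230, 255)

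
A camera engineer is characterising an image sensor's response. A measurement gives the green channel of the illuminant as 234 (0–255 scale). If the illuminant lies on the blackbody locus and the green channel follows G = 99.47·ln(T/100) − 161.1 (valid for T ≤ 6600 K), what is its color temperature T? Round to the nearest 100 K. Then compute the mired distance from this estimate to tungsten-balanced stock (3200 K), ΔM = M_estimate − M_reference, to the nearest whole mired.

ln t = (234 + 161.1) / 99.47 = 3.9721.
t = e^3.9721 = 53.093.
T = 100·t = 5309 K → 5300 K to the nearest 100 K.
M_estimate = 10⁶/5300 = 188.68; M_reference = 10⁶/3200 = 312.50.
ΔM = 188.68 − 312.50 = -123.82 → -124 mireds.

-124 mireds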